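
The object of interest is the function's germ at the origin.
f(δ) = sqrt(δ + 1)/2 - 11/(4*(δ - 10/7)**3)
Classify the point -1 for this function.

The term (1/2)*sqrt(1 - δ/(-1)) has argument 1 - -1/(-1) = 0 at -1: a square-root (algebraic, two-sheeted) branch point; the remaining terms are analytic or single-valued there.

The point is an algebraic (square-root) branch point.


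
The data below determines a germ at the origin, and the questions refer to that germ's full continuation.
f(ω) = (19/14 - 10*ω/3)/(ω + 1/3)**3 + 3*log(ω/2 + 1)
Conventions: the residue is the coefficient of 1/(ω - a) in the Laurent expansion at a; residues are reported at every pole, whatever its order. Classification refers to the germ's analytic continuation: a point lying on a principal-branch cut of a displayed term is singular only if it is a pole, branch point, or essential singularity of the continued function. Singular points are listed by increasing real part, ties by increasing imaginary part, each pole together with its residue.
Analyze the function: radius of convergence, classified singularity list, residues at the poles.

Radius of convergence at 0: 1/3.
At -2: a logarithmic branch point.
At -1/3: a pole of order 3; residue 0.

Denominator factor (ω + 1/3)^3: pole of order 3 at -1/3, modulus 1/3.
Branch term (3)*log(1 - ω/(-2)): its argument vanishes at ω = -2, a logarithmic branch point, modulus 2.
The radius of convergence is the smallest modulus among the singular points: 1/3.
The branch term is analytic at -1/3 and contributes nothing to the residue; only the rational part matters.
At the order-3 pole -1/3 set g(ω) = (ω - (-1/3))^3*(rational part) = 19/14 - 10*ω/3.
Order-3 pole: residue = g''(a)/2; g''(-1/3) = 0, so the residue is 0.
List the singular points by increasing real part (a conjugate pair: the negative imaginary part first).


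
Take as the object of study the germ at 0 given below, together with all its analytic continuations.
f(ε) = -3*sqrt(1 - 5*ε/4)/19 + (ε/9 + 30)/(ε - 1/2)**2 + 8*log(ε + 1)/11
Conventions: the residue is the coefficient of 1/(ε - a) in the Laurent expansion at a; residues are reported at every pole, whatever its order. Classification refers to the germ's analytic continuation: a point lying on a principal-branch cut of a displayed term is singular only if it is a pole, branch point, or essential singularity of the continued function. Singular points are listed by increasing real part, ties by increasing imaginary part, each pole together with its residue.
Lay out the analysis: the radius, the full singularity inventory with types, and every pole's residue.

Radius of convergence at 0: 1/2.
At -1: a logarithmic branch point.
At 1/2: a pole of order 2; residue 1/9.
At 4/5: an algebraic (square-root) branch point.

Denominator factor (ε - 1/2)^2: pole of order 2 at 1/2, modulus 1/2.
Branch term (-3/19)*sqrt(1 - ε/(4/5)): its argument vanishes at ε = 4/5, a square-root branch point, modulus 4/5.
Branch term (8/11)*log(1 - ε/(-1)): its argument vanishes at ε = -1, a logarithmic branch point, modulus 1.
The radius of convergence is the smallest modulus among the singular points: 1/2.
The branch terms are analytic at 1/2 and contribute nothing to the residue; only the rational part matters.
At the order-2 pole 1/2 set g(ε) = (ε - (1/2))^2*(rational part) = ε/9 + 30.
Order-2 pole: residue = g'(a); g'(1/2) = 1/9, so the residue is 1/9.
List the singular points by increasing real part (a conjugate pair: the negative imaginary part first).


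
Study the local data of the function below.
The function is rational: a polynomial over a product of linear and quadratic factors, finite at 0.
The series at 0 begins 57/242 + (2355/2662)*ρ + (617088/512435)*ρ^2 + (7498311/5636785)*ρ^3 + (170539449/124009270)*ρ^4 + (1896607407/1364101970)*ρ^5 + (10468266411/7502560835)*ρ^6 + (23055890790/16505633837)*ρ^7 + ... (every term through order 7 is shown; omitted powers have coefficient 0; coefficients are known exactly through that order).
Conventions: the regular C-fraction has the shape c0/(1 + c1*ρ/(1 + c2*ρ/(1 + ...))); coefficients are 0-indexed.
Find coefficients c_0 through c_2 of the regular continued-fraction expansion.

The regular C-fraction coefficients are [57/242, -785/209, 13751427/5742275].

Taylor coefficients (read off): a_0 = 57/242, a_1 = 2355/2662, a_2 = 617088/512435.
c0 = a_0 = 57/242. Peel one level at a time: if S = 1 + c*ρ/S' with S'(0) = 1, then c is the ρ-coefficient of S and S' = c*ρ/(S - 1).
S_1 = c0/f = 1 + (-785/209)*ρ + (13751427/1528835)*ρ^2 + ...; c1 = -785/209.
S_2 = c1*ρ/(S_1 - 1) = 1 + (13751427/5742275)*ρ + ...; c2 = 13751427/5742275.


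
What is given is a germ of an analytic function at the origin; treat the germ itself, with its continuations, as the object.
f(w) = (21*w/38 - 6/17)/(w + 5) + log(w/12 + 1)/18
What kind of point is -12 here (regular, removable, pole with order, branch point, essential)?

The term (1/18)*log(1 - w/(-12)) has argument 1 - -12/(-12) = 0 at -12: a logarithmic (infinitely-sheeted) branch point; the remaining terms are analytic or single-valued there.

The point is a logarithmic branch point.


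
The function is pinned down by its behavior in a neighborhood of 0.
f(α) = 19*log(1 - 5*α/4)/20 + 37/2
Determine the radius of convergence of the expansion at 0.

Branch term (19/20)*log(1 - α/(4/5)): its argument vanishes at α = 4/5, a logarithmic branch point, modulus 4/5.
The radius of convergence is the smallest modulus among the singular points: 4/5.

The radius of convergence is 4/5.


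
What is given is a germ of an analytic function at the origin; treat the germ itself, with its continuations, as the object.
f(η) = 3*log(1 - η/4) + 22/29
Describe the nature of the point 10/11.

There is no denominator, hence no pole anywhere.
Branch term log(1 - η/(4)): argument at 10/11 is 17/22, nonzero, so 10/11 is not its branch point (a point on a principal cut is still regular for the continued germ).
So the germ continues analytically to 10/11.

The point is a regular point.


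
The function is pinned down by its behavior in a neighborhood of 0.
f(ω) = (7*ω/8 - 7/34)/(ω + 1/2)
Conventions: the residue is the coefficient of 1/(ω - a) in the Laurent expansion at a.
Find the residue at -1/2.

The residue is -175/272.

At the order-1 pole -1/2 set g(ω) = (ω - (-1/2))*f(ω) = 7*ω/8 - 7/34.
Simple pole: residue = g(a) at a = -1/2, which is -175/272.


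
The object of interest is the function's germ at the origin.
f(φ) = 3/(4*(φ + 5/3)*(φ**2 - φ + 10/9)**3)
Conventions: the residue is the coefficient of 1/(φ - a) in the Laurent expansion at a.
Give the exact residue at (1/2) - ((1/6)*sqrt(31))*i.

The residue is (-2187/1000000) + ((541923291/29791000000)*sqrt(31))*i.


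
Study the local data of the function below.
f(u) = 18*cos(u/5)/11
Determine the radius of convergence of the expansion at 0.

The factor cos(u/5) is entire and contributes no finite singular point.
The polynomial part has no poles.
No finite singular points: the Taylor series at 0 converges everywhere.

The radius of convergence is infinite.


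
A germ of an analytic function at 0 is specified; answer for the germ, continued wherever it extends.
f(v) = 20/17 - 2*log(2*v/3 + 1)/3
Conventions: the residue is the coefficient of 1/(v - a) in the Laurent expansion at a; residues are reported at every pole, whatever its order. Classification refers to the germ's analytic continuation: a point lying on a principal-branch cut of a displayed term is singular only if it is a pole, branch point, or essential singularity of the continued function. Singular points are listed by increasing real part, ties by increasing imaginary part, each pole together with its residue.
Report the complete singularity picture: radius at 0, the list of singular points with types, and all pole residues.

Radius of convergence at 0: 3/2.
At -3/2: a logarithmic branch point.

Branch term (-2/3)*log(1 - v/(-3/2)): its argument vanishes at v = -3/2, a logarithmic branch point, modulus 3/2.
The radius of convergence is the smallest modulus among the singular points: 3/2.


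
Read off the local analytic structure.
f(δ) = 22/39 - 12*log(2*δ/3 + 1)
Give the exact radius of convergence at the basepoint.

The radius of convergence is 3/2.

Branch term (-12)*log(1 - δ/(-3/2)): its argument vanishes at δ = -3/2, a logarithmic branch point, modulus 3/2.
The radius of convergence is the smallest modulus among the singular points: 3/2.


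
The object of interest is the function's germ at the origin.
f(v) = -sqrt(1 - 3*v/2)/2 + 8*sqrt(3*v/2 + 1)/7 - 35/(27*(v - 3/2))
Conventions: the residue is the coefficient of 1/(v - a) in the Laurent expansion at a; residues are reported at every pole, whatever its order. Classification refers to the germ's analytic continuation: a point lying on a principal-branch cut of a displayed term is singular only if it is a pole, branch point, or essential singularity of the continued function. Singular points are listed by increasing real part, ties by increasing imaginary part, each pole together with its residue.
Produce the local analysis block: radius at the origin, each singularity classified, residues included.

Radius of convergence at 0: 2/3.
At -2/3: an algebraic (square-root) branch point.
At 2/3: an algebraic (square-root) branch point.
At 3/2: a pole of order 1; residue -35/27.

Denominator factor (v - 3/2): pole of order 1 at 3/2, modulus 3/2.
Branch term (8/7)*sqrt(1 - v/(-2/3)): its argument vanishes at v = -2/3, a square-root branch point, modulus 2/3.
Branch term (-1/2)*sqrt(1 - v/(2/3)): its argument vanishes at v = 2/3, a square-root branch point, modulus 2/3.
The radius of convergence is the smallest modulus among the singular points: 2/3.
The branch terms are analytic at 3/2 and contribute nothing to the residue; only the rational part matters.
At the order-1 pole 3/2 set g(v) = (v - (3/2))*(rational part) = -35/27.
Simple pole: residue = g(a) at a = 3/2, which is -35/27.
List the singular points by increasing real part (a conjugate pair: the negative imaginary part first).


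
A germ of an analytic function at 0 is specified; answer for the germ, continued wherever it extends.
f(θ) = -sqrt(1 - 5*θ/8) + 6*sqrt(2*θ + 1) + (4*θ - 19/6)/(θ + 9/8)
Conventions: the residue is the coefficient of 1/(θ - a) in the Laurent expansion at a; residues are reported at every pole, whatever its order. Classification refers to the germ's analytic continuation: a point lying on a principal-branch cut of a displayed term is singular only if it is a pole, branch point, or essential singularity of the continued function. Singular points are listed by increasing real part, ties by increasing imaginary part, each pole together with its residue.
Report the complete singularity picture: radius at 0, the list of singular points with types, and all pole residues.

Denominator factor (θ + 9/8): pole of order 1 at -9/8, modulus 9/8.
Branch term (-1)*sqrt(1 - θ/(8/5)): its argument vanishes at θ = 8/5, a square-root branch point, modulus 8/5.
Branch term (6)*sqrt(1 - θ/(-1/2)): its argument vanishes at θ = -1/2, a square-root branch point, modulus 1/2.
The radius of convergence is the smallest modulus among the singular points: 1/2.
The branch terms are analytic at -9/8 and contribute nothing to the residue; only the rational part matters.
At the order-1 pole -9/8 set g(θ) = (θ - (-9/8))*(rational part) = 4*θ - 19/6.
Simple pole: residue = g(a) at a = -9/8, which is -23/3.
List the singular points by increasing real part (a conjugate pair: the negative imaginary part first).

Radius of convergence at 0: 1/2.
At -9/8: a pole of order 1; residue -23/3.
At -1/2: an algebraic (square-root) branch point.
At 8/5: an algebraic (square-root) branch point.


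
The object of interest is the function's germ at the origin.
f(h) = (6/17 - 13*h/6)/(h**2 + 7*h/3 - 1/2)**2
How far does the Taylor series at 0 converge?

The radius of convergence is -7/6 + (1/6)*sqrt(67).

Denominator factor (h**2 + 7*h/3 - 1/2)^2: discriminant 67/9, real irrational roots -7/6 + (1/6)*sqrt(67) and -7/6 - (1/6)*sqrt(67); poles of order 2, moduli -7/6 + (1/6)*sqrt(67) and 7/6 + (1/6)*sqrt(67).
The radius of convergence is the smallest modulus among the singular points: -7/6 + (1/6)*sqrt(67).


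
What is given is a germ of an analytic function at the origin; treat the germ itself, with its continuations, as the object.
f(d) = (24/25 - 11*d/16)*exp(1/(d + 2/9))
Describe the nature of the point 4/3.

The point is a regular point.

There is no denominator, hence no pole anywhere.
The essential point of exp(1/(d - (-2/9))) is -2/9, not 4/3.
So the germ continues analytically to 4/3.


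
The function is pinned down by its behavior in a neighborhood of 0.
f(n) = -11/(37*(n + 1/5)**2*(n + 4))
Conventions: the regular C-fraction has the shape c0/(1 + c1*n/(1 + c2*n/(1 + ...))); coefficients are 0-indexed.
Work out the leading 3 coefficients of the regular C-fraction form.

Taylor coefficients (expand at 0): a_0 = -275/148, a_1 = 11275/592, a_2 = -341275/2368.
c0 = a_0 = -275/148. Peel one level at a time: if S = 1 + c*n/S' with S'(0) = 1, then c is the n-coefficient of S and S' = c*n/(S - 1).
S_1 = c0/f = 1 + (41/4)*n + (55/2)*n^2 + ...; c1 = 41/4.
S_2 = c1*n/(S_1 - 1) = 1 + (-110/41)*n + ...; c2 = -110/41.

The regular C-fraction coefficients are [-275/148, 41/4, -110/41].


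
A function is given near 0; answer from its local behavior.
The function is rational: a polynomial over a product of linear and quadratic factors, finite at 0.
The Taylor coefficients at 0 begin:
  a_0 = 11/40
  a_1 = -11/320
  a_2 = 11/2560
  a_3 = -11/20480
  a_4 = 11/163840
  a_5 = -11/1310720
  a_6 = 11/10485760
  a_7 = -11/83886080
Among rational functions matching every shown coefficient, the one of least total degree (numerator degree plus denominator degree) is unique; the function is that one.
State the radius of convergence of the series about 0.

The radius of convergence is 8.

No rational of total degree below 1 reproduces all 8 coefficients; solving the [0/1] Pade equations on them gives f(w) = 11/(5*(w + 8)), whose expansion matches every shown term.
Denominator factor (w + 8): pole of order 1 at -8, modulus 8.
The radius of convergence is the smallest modulus among the singular points: 8.


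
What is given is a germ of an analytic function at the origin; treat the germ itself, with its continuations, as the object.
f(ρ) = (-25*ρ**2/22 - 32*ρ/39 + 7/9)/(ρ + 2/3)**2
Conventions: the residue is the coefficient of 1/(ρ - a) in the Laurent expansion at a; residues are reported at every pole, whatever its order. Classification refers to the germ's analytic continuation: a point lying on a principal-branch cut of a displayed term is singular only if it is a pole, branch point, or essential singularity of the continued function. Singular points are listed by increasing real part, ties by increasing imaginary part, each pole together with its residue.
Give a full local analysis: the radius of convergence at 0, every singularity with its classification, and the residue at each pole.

Denominator factor (ρ + 2/3)^2: pole of order 2 at -2/3, modulus 2/3.
The radius of convergence is the smallest modulus among the singular points: 2/3.
At the order-2 pole -2/3 set g(ρ) = (ρ - (-2/3))^2*f(ρ) = -25*ρ**2/22 - 32*ρ/39 + 7/9.
Order-2 pole: residue = g'(a); g'(-2/3) = 298/429, so the residue is 298/429.

Radius of convergence at 0: 2/3.
At -2/3: a pole of order 2; residue 298/429.


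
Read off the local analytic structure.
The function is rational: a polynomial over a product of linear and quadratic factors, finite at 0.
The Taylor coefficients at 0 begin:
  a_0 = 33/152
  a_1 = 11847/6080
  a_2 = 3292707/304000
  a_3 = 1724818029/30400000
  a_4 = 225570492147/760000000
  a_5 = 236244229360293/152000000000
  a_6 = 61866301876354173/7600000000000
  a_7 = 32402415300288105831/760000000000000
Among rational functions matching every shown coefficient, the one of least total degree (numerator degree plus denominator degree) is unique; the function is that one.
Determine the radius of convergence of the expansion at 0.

The radius of convergence is 2 - (6/11)*sqrt(11).

No rational of total degree below 5 reproduces all 8 coefficients; solving the [1/4] Pade equations on them gives f(δ) = (29*δ/40 + 5/19)/((δ**2 - 4*δ + 8/11)*(δ**2 - 6*δ/5 + 5/3)), whose expansion matches every shown term.
Denominator factor (δ**2 - 6*δ/5 + 5/3): discriminant -392/75, complex-conjugate roots (3/5) + ((7/15)*sqrt(6))*i and (3/5) - ((7/15)*sqrt(6))*i; poles of order 1, moduli (1/3)*sqrt(15) and (1/3)*sqrt(15).
Denominator factor (δ**2 - 4*δ + 8/11): discriminant 144/11, real irrational roots 2 + (6/11)*sqrt(11) and 2 - (6/11)*sqrt(11); poles of order 1, moduli 2 + (6/11)*sqrt(11) and 2 - (6/11)*sqrt(11).
The radius of convergence is the smallest modulus among the singular points: 2 - (6/11)*sqrt(11).


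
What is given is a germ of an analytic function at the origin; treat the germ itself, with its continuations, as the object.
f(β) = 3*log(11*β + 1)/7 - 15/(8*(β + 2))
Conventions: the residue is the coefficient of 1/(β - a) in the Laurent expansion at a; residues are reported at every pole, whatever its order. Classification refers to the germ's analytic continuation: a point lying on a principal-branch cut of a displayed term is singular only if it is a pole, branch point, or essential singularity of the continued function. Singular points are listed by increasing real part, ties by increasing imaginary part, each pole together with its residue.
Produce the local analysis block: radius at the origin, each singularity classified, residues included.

Radius of convergence at 0: 1/11.
At -2: a pole of order 1; residue -15/8.
At -1/11: a logarithmic branch point.

Denominator factor (β + 2): pole of order 1 at -2, modulus 2.
Branch term (3/7)*log(1 - β/(-1/11)): its argument vanishes at β = -1/11, a logarithmic branch point, modulus 1/11.
The radius of convergence is the smallest modulus among the singular points: 1/11.
The branch term is analytic at -2 and contributes nothing to the residue; only the rational part matters.
At the order-1 pole -2 set g(β) = (β - (-2))*(rational part) = -15/8.
Simple pole: residue = g(a) at a = -2, which is -15/8.
List the singular points by increasing real part (a conjugate pair: the negative imaginary part first).


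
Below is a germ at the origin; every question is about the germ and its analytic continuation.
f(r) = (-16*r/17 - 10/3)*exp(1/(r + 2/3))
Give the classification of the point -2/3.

The point is an essential singularity.

The exponent 1/(r - (-2/3)) has a pole at -2/3, so exp(1/(r - (-2/3))) takes every nonzero value near it: an essential singularity (not a pole of any order).


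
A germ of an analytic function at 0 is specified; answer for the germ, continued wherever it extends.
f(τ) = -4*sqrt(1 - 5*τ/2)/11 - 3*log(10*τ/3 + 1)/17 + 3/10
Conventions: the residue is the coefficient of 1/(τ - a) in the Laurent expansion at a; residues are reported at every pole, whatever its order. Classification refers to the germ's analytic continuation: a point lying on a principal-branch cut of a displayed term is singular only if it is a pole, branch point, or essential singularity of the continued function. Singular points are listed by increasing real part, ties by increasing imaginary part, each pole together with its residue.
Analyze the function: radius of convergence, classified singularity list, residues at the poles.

Branch term (-3/17)*log(1 - τ/(-3/10)): its argument vanishes at τ = -3/10, a logarithmic branch point, modulus 3/10.
Branch term (-4/11)*sqrt(1 - τ/(2/5)): its argument vanishes at τ = 2/5, a square-root branch point, modulus 2/5.
The radius of convergence is the smallest modulus among the singular points: 3/10.
List the singular points by increasing real part (a conjugate pair: the negative imaginary part first).

Radius of convergence at 0: 3/10.
At -3/10: a logarithmic branch point.
At 2/5: an algebraic (square-root) branch point.


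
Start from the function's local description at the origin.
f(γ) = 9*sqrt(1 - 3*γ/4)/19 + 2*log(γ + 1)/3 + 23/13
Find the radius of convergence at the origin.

The radius of convergence is 1.

Branch term (9/19)*sqrt(1 - γ/(4/3)): its argument vanishes at γ = 4/3, a square-root branch point, modulus 4/3.
Branch term (2/3)*log(1 - γ/(-1)): its argument vanishes at γ = -1, a logarithmic branch point, modulus 1.
The radius of convergence is the smallest modulus among the singular points: 1.


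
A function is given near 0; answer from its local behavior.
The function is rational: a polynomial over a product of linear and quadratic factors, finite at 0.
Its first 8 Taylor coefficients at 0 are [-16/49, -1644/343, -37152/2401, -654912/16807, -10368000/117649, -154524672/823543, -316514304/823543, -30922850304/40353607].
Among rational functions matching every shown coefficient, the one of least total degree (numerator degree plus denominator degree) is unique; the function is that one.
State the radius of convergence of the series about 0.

The radius of convergence is 7/12.

No rational of total degree below 3 reproduces all 8 coefficients; solving the [1/2] Pade equations on them gives f(ρ) = (-5*ρ/4 - 1/9)/(ρ - 7/12)**2, whose expansion matches every shown term.
Denominator factor (ρ - 7/12)^2: pole of order 2 at 7/12, modulus 7/12.
The radius of convergence is the smallest modulus among the singular points: 7/12.


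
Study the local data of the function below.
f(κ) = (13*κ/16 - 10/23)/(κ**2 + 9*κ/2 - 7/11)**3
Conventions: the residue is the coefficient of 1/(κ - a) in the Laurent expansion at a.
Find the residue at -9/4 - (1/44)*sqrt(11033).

The factor κ**2 + 9*κ/2 - 7/11 splits as (κ - a)(κ - a') with a = -9/4 - (1/44)*sqrt(11033), a' = -9/4 + (1/44)*sqrt(11033). At the order-3 pole a set g(κ) = (κ - a)^3*f(κ) = [13*κ/16 - 10/23] / (κ - a')^3.
Order-3 pole: residue = g''(a)/2; g''(-9/4 - (1/44)*sqrt(11033)) = (2418306/23207621621)*sqrt(11033), so the residue is (1209153/23207621621)*sqrt(11033).

The residue is (1209153/23207621621)*sqrt(11033).


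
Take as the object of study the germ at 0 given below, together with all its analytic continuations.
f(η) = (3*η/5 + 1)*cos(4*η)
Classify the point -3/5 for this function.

The point is a regular point.

There is no denominator, hence no pole anywhere.
The factor cos(4*η) is entire.
So the germ continues analytically to -3/5.


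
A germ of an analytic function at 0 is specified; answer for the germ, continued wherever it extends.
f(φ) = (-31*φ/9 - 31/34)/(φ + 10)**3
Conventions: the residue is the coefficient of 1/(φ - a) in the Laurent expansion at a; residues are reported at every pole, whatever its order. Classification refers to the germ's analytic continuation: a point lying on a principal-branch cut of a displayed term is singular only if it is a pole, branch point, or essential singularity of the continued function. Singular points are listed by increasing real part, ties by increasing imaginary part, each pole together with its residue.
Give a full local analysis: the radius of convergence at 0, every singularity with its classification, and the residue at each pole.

Radius of convergence at 0: 10.
At -10: a pole of order 3; residue 0.

Denominator factor (φ + 10)^3: pole of order 3 at -10, modulus 10.
The radius of convergence is the smallest modulus among the singular points: 10.
At the order-3 pole -10 set g(φ) = (φ - (-10))^3*f(φ) = -31*φ/9 - 31/34.
Order-3 pole: residue = g''(a)/2; g''(-10) = 0, so the residue is 0.


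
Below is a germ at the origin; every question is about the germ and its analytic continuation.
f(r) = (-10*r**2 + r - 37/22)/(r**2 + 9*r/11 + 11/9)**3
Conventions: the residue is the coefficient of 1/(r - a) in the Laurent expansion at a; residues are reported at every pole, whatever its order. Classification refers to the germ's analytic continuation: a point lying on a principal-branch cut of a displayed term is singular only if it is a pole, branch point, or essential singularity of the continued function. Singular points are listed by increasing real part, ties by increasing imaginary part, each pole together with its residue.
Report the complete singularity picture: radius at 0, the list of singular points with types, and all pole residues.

Radius of convergence at 0: (1/3)*sqrt(11).
At (-9/22) - ((1/66)*sqrt(4595))*i: a pole of order 3; residue -((1709594964/97018944875)*sqrt(4595))*i.
At (-9/22) + ((1/66)*sqrt(4595))*i: a pole of order 3; residue ((1709594964/97018944875)*sqrt(4595))*i.


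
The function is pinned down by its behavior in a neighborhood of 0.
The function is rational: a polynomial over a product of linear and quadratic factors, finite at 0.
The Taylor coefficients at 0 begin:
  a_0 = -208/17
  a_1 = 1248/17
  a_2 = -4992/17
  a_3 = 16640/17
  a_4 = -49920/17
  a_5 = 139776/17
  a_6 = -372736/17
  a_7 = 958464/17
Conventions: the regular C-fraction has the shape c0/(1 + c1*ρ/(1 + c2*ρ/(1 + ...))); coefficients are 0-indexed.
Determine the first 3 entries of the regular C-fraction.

The regular C-fraction coefficients are [-208/17, 6, -2].

Taylor coefficients (read off): a_0 = -208/17, a_1 = 1248/17, a_2 = -4992/17.
c0 = a_0 = -208/17. Peel one level at a time: if S = 1 + c*ρ/S' with S'(0) = 1, then c is the ρ-coefficient of S and S' = c*ρ/(S - 1).
S_1 = c0/f = 1 + (6)*ρ + (12)*ρ^2 + ...; c1 = 6.
S_2 = c1*ρ/(S_1 - 1) = 1 + (-2)*ρ + ...; c2 = -2.


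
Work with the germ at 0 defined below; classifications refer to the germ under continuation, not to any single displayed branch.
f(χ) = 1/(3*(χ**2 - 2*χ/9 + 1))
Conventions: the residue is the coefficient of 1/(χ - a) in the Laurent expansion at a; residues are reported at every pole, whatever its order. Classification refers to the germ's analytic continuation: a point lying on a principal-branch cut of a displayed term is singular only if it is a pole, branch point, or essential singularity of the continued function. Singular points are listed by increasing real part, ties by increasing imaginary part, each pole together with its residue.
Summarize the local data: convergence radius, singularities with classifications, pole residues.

Radius of convergence at 0: 1.
At (1/9) - ((4/9)*sqrt(5))*i: a pole of order 1; residue ((3/40)*sqrt(5))*i.
At (1/9) + ((4/9)*sqrt(5))*i: a pole of order 1; residue -((3/40)*sqrt(5))*i.

Denominator factor (χ**2 - 2*χ/9 + 1): discriminant -320/81, complex-conjugate roots (1/9) + ((4/9)*sqrt(5))*i and (1/9) - ((4/9)*sqrt(5))*i; poles of order 1, moduli 1 and 1.
The radius of convergence is the smallest modulus among the singular points: 1.
The factor χ**2 - 2*χ/9 + 1 splits as (χ - a)(χ - a') with a = (1/9) - ((4/9)*sqrt(5))*i, a' = (1/9) + ((4/9)*sqrt(5))*i. At the order-1 pole a set g(χ) = (χ - a)*f(χ) = [1/3] / (χ - a').
Simple pole: residue = g(a) at a = (1/9) - ((4/9)*sqrt(5))*i, which is ((3/40)*sqrt(5))*i.
The factor χ**2 - 2*χ/9 + 1 splits as (χ - a)(χ - a') with a = (1/9) + ((4/9)*sqrt(5))*i, a' = (1/9) - ((4/9)*sqrt(5))*i. At the order-1 pole a set g(χ) = (χ - a)*f(χ) = [1/3] / (χ - a').
Simple pole: residue = g(a) at a = (1/9) + ((4/9)*sqrt(5))*i, which is -((3/40)*sqrt(5))*i.
List the singular points by increasing real part (a conjugate pair: the negative imaginary part first).


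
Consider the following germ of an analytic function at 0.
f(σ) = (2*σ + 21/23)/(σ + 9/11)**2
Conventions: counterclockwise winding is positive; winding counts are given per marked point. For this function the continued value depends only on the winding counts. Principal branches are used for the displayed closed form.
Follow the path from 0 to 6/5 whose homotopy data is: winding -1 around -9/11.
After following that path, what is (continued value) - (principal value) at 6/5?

Continued minus principal equals 0.

The function is rational, hence single-valued: continuing it around any pole returns the same value, so the difference is 0.


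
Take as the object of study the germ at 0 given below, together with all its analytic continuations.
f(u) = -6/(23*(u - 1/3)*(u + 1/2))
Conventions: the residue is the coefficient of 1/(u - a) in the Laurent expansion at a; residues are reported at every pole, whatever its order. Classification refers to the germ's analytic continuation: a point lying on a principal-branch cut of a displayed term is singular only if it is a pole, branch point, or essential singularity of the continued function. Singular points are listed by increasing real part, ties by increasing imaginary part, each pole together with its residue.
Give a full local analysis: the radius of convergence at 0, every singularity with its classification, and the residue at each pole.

Radius of convergence at 0: 1/3.
At -1/2: a pole of order 1; residue 36/115.
At 1/3: a pole of order 1; residue -36/115.

Denominator factor (u - 1/3): pole of order 1 at 1/3, modulus 1/3.
Denominator factor (u + 1/2): pole of order 1 at -1/2, modulus 1/2.
The radius of convergence is the smallest modulus among the singular points: 1/3.
At the order-1 pole -1/2 set g(u) = (u - (-1/2))*f(u) = -6/(23*(u - 1/3)).
Simple pole: residue = g(a) at a = -1/2, which is 36/115.
At the order-1 pole 1/3 set g(u) = (u - (1/3))*f(u) = -6/(23*(u + 1/2)).
Simple pole: residue = g(a) at a = 1/3, which is -36/115.
List the singular points by increasing real part (a conjugate pair: the negative imaginary part first).


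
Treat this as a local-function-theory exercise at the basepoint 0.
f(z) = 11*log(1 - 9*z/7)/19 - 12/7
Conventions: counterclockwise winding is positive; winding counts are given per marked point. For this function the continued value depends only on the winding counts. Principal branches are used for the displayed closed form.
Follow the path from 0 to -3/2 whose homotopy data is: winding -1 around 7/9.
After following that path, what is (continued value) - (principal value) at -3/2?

Continued minus principal equals -(22/19)*pi*i.

The rational part is single-valued and drops out of the difference; each branch term changes only by its own monodromy.
(11/19)*log(1 - z/(7/9)): each positive loop around 7/9 adds 2*pi*i to the log, so winding -1 contributes (11/19)*(-1)*2*pi*i = -(22/19)*pi*i.
Summing the contributions at z = -3/2 gives -(22/19)*pi*i.


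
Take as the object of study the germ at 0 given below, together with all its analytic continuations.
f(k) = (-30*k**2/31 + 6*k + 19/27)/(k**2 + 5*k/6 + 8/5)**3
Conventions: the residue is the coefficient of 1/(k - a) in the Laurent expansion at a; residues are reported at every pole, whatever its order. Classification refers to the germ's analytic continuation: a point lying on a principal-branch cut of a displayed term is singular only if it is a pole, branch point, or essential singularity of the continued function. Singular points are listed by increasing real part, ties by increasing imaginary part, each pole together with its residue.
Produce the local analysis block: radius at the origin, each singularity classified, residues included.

Radius of convergence at 0: (2/5)*sqrt(10).
At (-5/12) - ((1/60)*sqrt(5135))*i: a pole of order 3; residue -((87663600/33579407173)*sqrt(5135))*i.
At (-5/12) + ((1/60)*sqrt(5135))*i: a pole of order 3; residue ((87663600/33579407173)*sqrt(5135))*i.


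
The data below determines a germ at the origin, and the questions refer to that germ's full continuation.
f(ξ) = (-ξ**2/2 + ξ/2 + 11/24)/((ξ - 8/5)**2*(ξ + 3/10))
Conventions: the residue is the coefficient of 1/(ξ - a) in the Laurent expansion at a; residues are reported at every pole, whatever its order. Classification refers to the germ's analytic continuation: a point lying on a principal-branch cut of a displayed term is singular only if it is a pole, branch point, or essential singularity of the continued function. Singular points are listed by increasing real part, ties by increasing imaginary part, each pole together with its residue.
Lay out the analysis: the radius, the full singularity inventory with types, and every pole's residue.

Denominator factor (ξ + 3/10): pole of order 1 at -3/10, modulus 3/10.
Denominator factor (ξ - 8/5)^2: pole of order 2 at 8/5, modulus 8/5.
The radius of convergence is the smallest modulus among the singular points: 3/10.
At the order-1 pole -3/10 set g(ξ) = (ξ - (-3/10))*f(ξ) = (-ξ**2/2 + ξ/2 + 11/24)/(ξ - 8/5)**2.
Simple pole: residue = g(a) at a = -3/10, which is 79/1083.
At the order-2 pole 8/5 set g(ξ) = (ξ - (8/5))^2*f(ξ) = (-ξ**2/2 + ξ/2 + 11/24)/(ξ + 3/10).
Order-2 pole: residue = g'(a); g'(8/5) = -1241/2166, so the residue is -1241/2166.
List the singular points by increasing real part (a conjugate pair: the negative imaginary part first).

Radius of convergence at 0: 3/10.
At -3/10: a pole of order 1; residue 79/1083.
At 8/5: a pole of order 2; residue -1241/2166.


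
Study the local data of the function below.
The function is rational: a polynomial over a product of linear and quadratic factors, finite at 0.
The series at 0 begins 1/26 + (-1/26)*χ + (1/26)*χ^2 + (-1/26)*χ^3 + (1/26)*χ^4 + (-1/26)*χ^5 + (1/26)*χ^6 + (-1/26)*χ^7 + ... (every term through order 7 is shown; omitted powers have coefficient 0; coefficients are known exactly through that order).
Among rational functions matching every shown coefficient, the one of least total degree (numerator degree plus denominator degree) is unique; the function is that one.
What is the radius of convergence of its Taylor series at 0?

The radius of convergence is 1.

No rational of total degree below 1 reproduces all 8 coefficients; solving the [0/1] Pade equations on them gives f(χ) = 1/(26*(χ + 1)), whose expansion matches every shown term.
Denominator factor (χ + 1): pole of order 1 at -1, modulus 1.
The radius of convergence is the smallest modulus among the singular points: 1.


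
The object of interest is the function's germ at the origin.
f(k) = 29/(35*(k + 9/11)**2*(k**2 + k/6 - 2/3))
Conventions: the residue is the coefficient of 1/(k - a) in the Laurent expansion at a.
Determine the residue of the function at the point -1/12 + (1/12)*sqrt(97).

The residue is -115797/3395 + (1147443/329315)*sqrt(97).

The factor k**2 + k/6 - 2/3 splits as (k - a)(k - a') with a = -1/12 + (1/12)*sqrt(97), a' = -1/12 - (1/12)*sqrt(97). At the order-1 pole a set g(k) = (k - a)*f(k) = [29/(35*(k + 9/11)**2)] / (k - a').
Simple pole: residue = g(a) at a = -1/12 + (1/12)*sqrt(97), which is -115797/3395 + (1147443/329315)*sqrt(97).


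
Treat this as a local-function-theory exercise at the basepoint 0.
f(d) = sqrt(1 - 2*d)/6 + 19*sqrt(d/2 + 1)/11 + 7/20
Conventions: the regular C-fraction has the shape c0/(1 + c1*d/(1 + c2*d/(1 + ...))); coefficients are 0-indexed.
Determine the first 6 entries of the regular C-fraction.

The regular C-fraction coefficients are [1481/660, -175/1481, 52749/82936, -2468827/2953944, -497806687/703460664, -137931619383/948392853976].

Taylor coefficients (expand at 0): a_0 = 1481/660, a_1 = 35/132, a_2 = -145/1056, a_3 = -295/4224, a_4 = -7325/67584, a_5 = -39025/270336.
c0 = a_0 = 1481/660. Peel one level at a time: if S = 1 + c*d/S' with S'(0) = 1, then c is the d-coefficient of S and S' = c*d/(S - 1).
S_1 = c0/f = 1 + (-175/1481)*d + (1318725/17546888)*d^2 + ...; c1 = -175/1481.
S_2 = c1*d/(S_1 - 1) = 1 + (52749/82936)*d + (1667/3136)*d^2 + ...; c2 = 52749/82936.
S_3 = c2*d/(S_2 - 1) = 1 + (-2468827/2953944)*d + (-105321671921/178077248064)*d^2 + ...; c3 = -2468827/2953944.
S_4 = c3*d/(S_3 - 1) = 1 + (-497806687/703460664)*d + (-18304069/177848896)*d^2 + ...; c4 = -497806687/703460664.
S_5 = c4*d/(S_4 - 1) = 1 + (-137931619383/948392853976)*d + ...; c5 = -137931619383/948392853976.


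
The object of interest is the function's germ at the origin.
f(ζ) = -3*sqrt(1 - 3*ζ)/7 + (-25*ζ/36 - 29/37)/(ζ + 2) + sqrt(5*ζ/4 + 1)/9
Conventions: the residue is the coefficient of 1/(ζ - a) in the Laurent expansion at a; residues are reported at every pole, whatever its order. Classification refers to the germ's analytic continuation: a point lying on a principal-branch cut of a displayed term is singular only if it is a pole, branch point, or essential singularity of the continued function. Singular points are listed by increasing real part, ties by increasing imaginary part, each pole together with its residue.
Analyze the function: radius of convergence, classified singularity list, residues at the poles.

Denominator factor (ζ + 2): pole of order 1 at -2, modulus 2.
Branch term (1/9)*sqrt(1 - ζ/(-4/5)): its argument vanishes at ζ = -4/5, a square-root branch point, modulus 4/5.
Branch term (-3/7)*sqrt(1 - ζ/(1/3)): its argument vanishes at ζ = 1/3, a square-root branch point, modulus 1/3.
The radius of convergence is the smallest modulus among the singular points: 1/3.
The branch terms are analytic at -2 and contribute nothing to the residue; only the rational part matters.
At the order-1 pole -2 set g(ζ) = (ζ - (-2))*(rational part) = -25*ζ/36 - 29/37.
Simple pole: residue = g(a) at a = -2, which is 403/666.
List the singular points by increasing real part (a conjugate pair: the negative imaginary part first).

Radius of convergence at 0: 1/3.
At -2: a pole of order 1; residue 403/666.
At -4/5: an algebraic (square-root) branch point.
At 1/3: an algebraic (square-root) branch point.


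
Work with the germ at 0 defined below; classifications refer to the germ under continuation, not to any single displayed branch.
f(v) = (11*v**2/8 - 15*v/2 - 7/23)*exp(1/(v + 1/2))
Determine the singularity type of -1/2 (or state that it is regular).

The point is an essential singularity.

The exponent 1/(v - (-1/2)) has a pole at -1/2, so exp(1/(v - (-1/2))) takes every nonzero value near it: an essential singularity (not a pole of any order).


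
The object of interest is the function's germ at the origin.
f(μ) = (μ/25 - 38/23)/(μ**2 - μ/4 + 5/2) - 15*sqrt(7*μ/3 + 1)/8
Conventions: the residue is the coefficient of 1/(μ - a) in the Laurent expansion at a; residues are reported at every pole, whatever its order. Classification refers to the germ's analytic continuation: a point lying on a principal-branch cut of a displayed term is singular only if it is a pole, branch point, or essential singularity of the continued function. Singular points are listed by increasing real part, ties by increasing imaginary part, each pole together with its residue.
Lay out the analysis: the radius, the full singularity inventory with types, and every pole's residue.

Radius of convergence at 0: 3/7.
At -3/7: an algebraic (square-root) branch point.
At (1/8) - ((1/8)*sqrt(159))*i: a pole of order 1; residue (1/50) - ((7577/182850)*sqrt(159))*i.
At (1/8) + ((1/8)*sqrt(159))*i: a pole of order 1; residue (1/50) + ((7577/182850)*sqrt(159))*i.

Denominator factor (μ**2 - μ/4 + 5/2): discriminant -159/16, complex-conjugate roots (1/8) + ((1/8)*sqrt(159))*i and (1/8) - ((1/8)*sqrt(159))*i; poles of order 1, moduli (1/2)*sqrt(10) and (1/2)*sqrt(10).
Branch term (-15/8)*sqrt(1 - μ/(-3/7)): its argument vanishes at μ = -3/7, a square-root branch point, modulus 3/7.
The radius of convergence is the smallest modulus among the singular points: 3/7.
The branch term is analytic at (1/8) - ((1/8)*sqrt(159))*i and contributes nothing to the residue; only the rational part matters.
The factor μ**2 - μ/4 + 5/2 splits as (μ - a)(μ - a') with a = (1/8) - ((1/8)*sqrt(159))*i, a' = (1/8) + ((1/8)*sqrt(159))*i. At the order-1 pole a set g(μ) = (μ - a)*(rational part) = [μ/25 - 38/23] / (μ - a').
Simple pole: residue = g(a) at a = (1/8) - ((1/8)*sqrt(159))*i, which is (1/50) - ((7577/182850)*sqrt(159))*i.
The branch term is analytic at (1/8) + ((1/8)*sqrt(159))*i and contributes nothing to the residue; only the rational part matters.
The factor μ**2 - μ/4 + 5/2 splits as (μ - a)(μ - a') with a = (1/8) + ((1/8)*sqrt(159))*i, a' = (1/8) - ((1/8)*sqrt(159))*i. At the order-1 pole a set g(μ) = (μ - a)*(rational part) = [μ/25 - 38/23] / (μ - a').
Simple pole: residue = g(a) at a = (1/8) + ((1/8)*sqrt(159))*i, which is (1/50) + ((7577/182850)*sqrt(159))*i.
List the singular points by increasing real part (a conjugate pair: the negative imaginary part first).
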